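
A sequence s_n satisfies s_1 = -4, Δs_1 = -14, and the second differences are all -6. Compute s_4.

-64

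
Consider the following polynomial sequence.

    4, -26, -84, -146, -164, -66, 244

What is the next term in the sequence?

886

D1: -30  -58  -62  -18  98  310
D2: -28  -4  44  116  212
D3: 24  48  72  96
D4: 24  24  24
Constant fourth difference = 24, so extend:
96 + 24 = 120;  212 + 120 = 332;  310 + 332 = 642;  244 + 642 = 886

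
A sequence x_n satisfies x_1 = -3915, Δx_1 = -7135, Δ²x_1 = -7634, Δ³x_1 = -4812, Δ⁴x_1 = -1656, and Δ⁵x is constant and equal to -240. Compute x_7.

-283755

Build the table forward from the leading diagonal:
Fifth differences: -240  -240  -240  -240  -240  -240  -240
Fourth differences: -1656  -1896  -2136  -2376  -2616  -2856  -3096
Third differences: -4812  -6468  -8364  -10500  -12876  -15492  -18348
Second differences: -7634  -12446  -18914  -27278  -37778  -50654  -66146
First differences: -7135  -14769  -27215  -46129  -73407  -111185  -161839
x: -3915  -11050  -25819  -53034  -99163  -172570  -283755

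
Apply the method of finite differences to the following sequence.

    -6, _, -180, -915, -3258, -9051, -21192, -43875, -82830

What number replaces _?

-27

Using the last 7 terms:
-735  -2343  -5793  -12141  -22683  -38955
-1608  -3450  -6348  -10542  -16272
-1842  -2898  -4194  -5730
-1056  -1296  -1536
-240  -240
Constant fifth difference = -240.
Extend backward: -1056 + 240 = -816;  -1842 + 816 = -1026;  -1608 + 1026 = -582;  -735 + 582 = -153;  -180 + 153 = -27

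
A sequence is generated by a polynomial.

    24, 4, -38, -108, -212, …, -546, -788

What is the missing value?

-356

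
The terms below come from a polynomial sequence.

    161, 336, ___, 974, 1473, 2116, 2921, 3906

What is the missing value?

601

Using the last 5 terms:
D1: 499, 643, 805, 985
D2: 144, 162, 180
D3: 18, 18
Constant third difference = 18.
Extend backward: 144 − 18 = 126;  499 − 126 = 373;  974 − 373 = 601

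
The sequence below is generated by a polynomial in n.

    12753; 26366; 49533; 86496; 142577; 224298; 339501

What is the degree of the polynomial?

5

First differences: 13613, 23167, 36963, 56081, 81721, 115203
Second differences: 9554, 13796, 19118, 25640, 33482
Third differences: 4242, 5322, 6522, 7842
Fourth differences: 1080, 1200, 1320
Fifth differences: 120, 120
The fifth differences are constant, so the polynomial has degree 5.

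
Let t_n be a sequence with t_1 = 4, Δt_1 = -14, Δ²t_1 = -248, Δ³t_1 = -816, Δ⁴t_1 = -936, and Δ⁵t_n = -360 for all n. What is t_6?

Build the table forward from the leading diagonal:
Fifth differences: -360, -360, -360, -360, -360, -360
Fourth differences: -936, -1296, -1656, -2016, -2376, -2736
Third differences: -816, -1752, -3048, -4704, -6720, -9096
Second differences: -248, -1064, -2816, -5864, -10568, -17288
First differences: -14, -262, -1326, -4142, -10006, -20574
t: 4, -10, -272, -1598, -5740, -15746

-15746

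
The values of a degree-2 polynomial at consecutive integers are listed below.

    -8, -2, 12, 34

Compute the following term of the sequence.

First differences: 6, 14, 22
Second differences: 8, 8
Constant second difference = 8, so extend:
22 + 8 = 30;  34 + 30 = 64

64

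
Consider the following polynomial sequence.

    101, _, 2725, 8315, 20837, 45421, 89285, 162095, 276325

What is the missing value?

Using the last 7 terms:
Δ: 5590  12522  24584  43864  72810  114230
Δ²: 6932  12062  19280  28946  41420
Δ³: 5130  7218  9666  12474
Δ⁴: 2088  2448  2808
Δ⁵: 360  360
Constant fifth difference = 360.
Extend backward: 2088 − 360 = 1728;  5130 − 1728 = 3402;  6932 − 3402 = 3530;  5590 − 3530 = 2060;  2725 − 2060 = 665

665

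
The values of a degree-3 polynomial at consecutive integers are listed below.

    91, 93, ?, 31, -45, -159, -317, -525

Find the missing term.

75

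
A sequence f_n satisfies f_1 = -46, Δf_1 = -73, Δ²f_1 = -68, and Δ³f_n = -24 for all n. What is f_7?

Build the table forward from the leading diagonal:
Third differences: -24, -24, -24, -24, -24, -24, -24
Second differences: -68, -92, -116, -140, -164, -188, -212
First differences: -73, -141, -233, -349, -489, -653, -841
f: -46, -119, -260, -493, -842, -1331, -1984

-1984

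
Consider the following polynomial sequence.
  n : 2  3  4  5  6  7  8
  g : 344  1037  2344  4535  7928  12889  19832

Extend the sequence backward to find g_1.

Δ: 693, 1307, 2191, 3393, 4961, 6943
Δ²: 614, 884, 1202, 1568, 1982
Δ³: 270, 318, 366, 414
Δ⁴: 48, 48, 48
The fourth differences are constant at 48.
Work back: 270 − 48 = 222;  614 − 222 = 392;  693 − 392 = 301;  344 − 301 = 43

43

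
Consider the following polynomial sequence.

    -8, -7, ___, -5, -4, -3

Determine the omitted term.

Using the last 3 terms:
Δ: 1, 1
Constant first difference = 1.
Extend backward: -5 − 1 = -6

-6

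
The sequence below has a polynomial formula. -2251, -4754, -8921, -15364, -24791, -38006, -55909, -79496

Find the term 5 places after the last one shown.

-324271

D1: -2503, -4167, -6443, -9427, -13215, -17903, -23587
D2: -1664, -2276, -2984, -3788, -4688, -5684
D3: -612, -708, -804, -900, -996
D4: -96, -96, -96, -96
The fourth differences are constant (-96).
-996 − 96 = -1092;  -5684 − 1092 = -6776;  -23587 − 6776 = -30363;  -79496 − 30363 = -109859
-1092 − 96 = -1188;  -6776 − 1188 = -7964;  -30363 − 7964 = -38327;  -109859 − 38327 = -148186
-1188 − 96 = -1284;  -7964 − 1284 = -9248;  -38327 − 9248 = -47575;  -148186 − 47575 = -195761
-1284 − 96 = -1380;  -9248 − 1380 = -10628;  -47575 − 10628 = -58203;  -195761 − 58203 = -253964
-1380 − 96 = -1476;  -10628 − 1476 = -12104;  -58203 − 12104 = -70307;  -253964 − 70307 = -324271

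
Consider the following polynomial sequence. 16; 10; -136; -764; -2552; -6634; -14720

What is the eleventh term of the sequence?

-148184

First differences: -6, -146, -628, -1788, -4082, -8086
Second differences: -140, -482, -1160, -2294, -4004
Third differences: -342, -678, -1134, -1710
Fourth differences: -336, -456, -576
Fifth differences: -120, -120
Constant fifth difference = -120, so extend:
-576 − 120 = -696;  -1710 − 696 = -2406;  -4004 − 2406 = -6410;  -8086 − 6410 = -14496;  -14720 − 14496 = -29216
-696 − 120 = -816;  -2406 − 816 = -3222;  -6410 − 3222 = -9632;  -14496 − 9632 = -24128;  -29216 − 24128 = -53344
-816 − 120 = -936;  -3222 − 936 = -4158;  -9632 − 4158 = -13790;  -24128 − 13790 = -37918;  -53344 − 37918 = -91262
-936 − 120 = -1056;  -4158 − 1056 = -5214;  -13790 − 5214 = -19004;  -37918 − 19004 = -56922;  -91262 − 56922 = -148184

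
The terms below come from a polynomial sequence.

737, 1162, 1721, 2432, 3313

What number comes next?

4382

D1: 425  559  711  881
D2: 134  152  170
D3: 18  18
Constant third difference = 18, so extend:
170 + 18 = 188;  881 + 188 = 1069;  3313 + 1069 = 4382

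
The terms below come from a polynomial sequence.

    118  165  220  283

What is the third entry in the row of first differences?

63

D1: 47, 55, 63
D2: 8, 8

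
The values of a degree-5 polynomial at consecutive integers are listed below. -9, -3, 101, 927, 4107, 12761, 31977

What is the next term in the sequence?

D1: 6, 104, 826, 3180, 8654, 19216
D2: 98, 722, 2354, 5474, 10562
D3: 624, 1632, 3120, 5088
D4: 1008, 1488, 1968
D5: 480, 480
The fifth differences are constant (480).
1968 + 480 = 2448;  5088 + 2448 = 7536;  10562 + 7536 = 18098;  19216 + 18098 = 37314;  31977 + 37314 = 69291

69291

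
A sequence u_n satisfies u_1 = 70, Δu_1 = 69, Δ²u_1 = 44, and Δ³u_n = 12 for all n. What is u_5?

658

Build the table forward from the leading diagonal:
Δ³: 12, 12, 12, 12, 12
Δ²: 44, 56, 68, 80, 92
Δ: 69, 113, 169, 237, 317
u: 70, 139, 252, 421, 658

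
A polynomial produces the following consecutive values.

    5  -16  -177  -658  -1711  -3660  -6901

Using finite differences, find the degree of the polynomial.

D1: -21, -161, -481, -1053, -1949, -3241
D2: -140, -320, -572, -896, -1292
D3: -180, -252, -324, -396
D4: -72, -72, -72
The fourth differences are constant, so the polynomial has degree 4.

4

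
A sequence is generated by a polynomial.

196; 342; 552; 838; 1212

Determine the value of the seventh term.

Δ: 146, 210, 286, 374
Δ²: 64, 76, 88
Δ³: 12, 12
Third differences constant at 12.
88 + 12 = 100;  374 + 100 = 474;  1212 + 474 = 1686
100 + 12 = 112;  474 + 112 = 586;  1686 + 586 = 2272

2272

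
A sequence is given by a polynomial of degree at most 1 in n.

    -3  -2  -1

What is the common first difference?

1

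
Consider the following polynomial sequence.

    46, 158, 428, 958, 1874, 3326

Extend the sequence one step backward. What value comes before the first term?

14

Δ: 112, 270, 530, 916, 1452
Δ²: 158, 260, 386, 536
Δ³: 102, 126, 150
Δ⁴: 24, 24
The fourth differences are constant at 24.
Work back: 102 − 24 = 78;  158 − 78 = 80;  112 − 80 = 32;  46 − 32 = 14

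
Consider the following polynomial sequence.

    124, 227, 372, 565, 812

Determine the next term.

First differences: 103, 145, 193, 247
Second differences: 42, 48, 54
Third differences: 6, 6
The third differences are constant (6).
54 + 6 = 60;  247 + 60 = 307;  812 + 307 = 1119

1119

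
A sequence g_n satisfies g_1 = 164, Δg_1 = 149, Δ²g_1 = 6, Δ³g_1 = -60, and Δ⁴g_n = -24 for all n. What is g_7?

Build the table forward from the leading diagonal:
D4: -24, -24, -24, -24, -24, -24, -24
D3: -60, -84, -108, -132, -156, -180, -204
D2: 6, -54, -138, -246, -378, -534, -714
D1: 149, 155, 101, -37, -283, -661, -1195
g: 164, 313, 468, 569, 532, 249, -412

-412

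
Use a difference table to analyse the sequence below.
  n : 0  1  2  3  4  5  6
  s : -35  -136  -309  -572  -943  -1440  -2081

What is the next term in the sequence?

-2884

-101, -173, -263, -371, -497, -641
-72, -90, -108, -126, -144
-18, -18, -18, -18
Third differences constant at -18.
-144 − 18 = -162;  -641 − 162 = -803;  -2081 − 803 = -2884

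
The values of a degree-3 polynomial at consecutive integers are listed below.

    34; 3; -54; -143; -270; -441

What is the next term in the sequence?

D1: -31, -57, -89, -127, -171
D2: -26, -32, -38, -44
D3: -6, -6, -6
The third differences are constant (-6).
-44 − 6 = -50;  -171 − 50 = -221;  -441 − 221 = -662

-662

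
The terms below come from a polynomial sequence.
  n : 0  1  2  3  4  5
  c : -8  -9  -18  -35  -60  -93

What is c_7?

-183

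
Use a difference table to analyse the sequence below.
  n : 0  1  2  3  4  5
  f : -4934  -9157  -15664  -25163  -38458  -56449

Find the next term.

Δ: -4223  -6507  -9499  -13295  -17991
Δ²: -2284  -2992  -3796  -4696
Δ³: -708  -804  -900
Δ⁴: -96  -96
Fourth differences constant at -96.
-900 − 96 = -996;  -4696 − 996 = -5692;  -17991 − 5692 = -23683;  -56449 − 23683 = -80132

-80132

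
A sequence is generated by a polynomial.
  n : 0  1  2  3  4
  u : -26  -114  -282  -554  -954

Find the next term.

-1506

-88, -168, -272, -400
-80, -104, -128
-24, -24
Third differences constant at -24.
-128 − 24 = -152;  -400 − 152 = -552;  -954 − 552 = -1506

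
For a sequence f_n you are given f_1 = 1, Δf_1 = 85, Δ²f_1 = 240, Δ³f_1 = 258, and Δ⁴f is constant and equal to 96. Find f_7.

Build the table forward from the leading diagonal:
Δ⁴: 96, 96, 96, 96, 96, 96, 96
Δ³: 258, 354, 450, 546, 642, 738, 834
Δ²: 240, 498, 852, 1302, 1848, 2490, 3228
Δ: 85, 325, 823, 1675, 2977, 4825, 7315
f: 1, 86, 411, 1234, 2909, 5886, 10711

10711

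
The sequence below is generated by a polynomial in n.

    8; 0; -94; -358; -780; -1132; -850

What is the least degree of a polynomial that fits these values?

5

Δ: -8, -94, -264, -422, -352, 282
Δ²: -86, -170, -158, 70, 634
Δ³: -84, 12, 228, 564
Δ⁴: 96, 216, 336
Δ⁵: 120, 120
The fifth differences are constant, so the polynomial has degree 5.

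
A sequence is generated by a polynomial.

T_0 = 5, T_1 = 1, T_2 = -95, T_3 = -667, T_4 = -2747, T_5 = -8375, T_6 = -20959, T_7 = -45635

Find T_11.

-448619

-4 , -96 , -572 , -2080 , -5628 , -12584 , -24676
-92 , -476 , -1508 , -3548 , -6956 , -12092
-384 , -1032 , -2040 , -3408 , -5136
-648 , -1008 , -1368 , -1728
-360 , -360 , -360
Fifth differences constant at -360.
-1728 − 360 = -2088;  -5136 − 2088 = -7224;  -12092 − 7224 = -19316;  -24676 − 19316 = -43992;  -45635 − 43992 = -89627
-2088 − 360 = -2448;  -7224 − 2448 = -9672;  -19316 − 9672 = -28988;  -43992 − 28988 = -72980;  -89627 − 72980 = -162607
-2448 − 360 = -2808;  -9672 − 2808 = -12480;  -28988 − 12480 = -41468;  -72980 − 41468 = -114448;  -162607 − 114448 = -277055
-2808 − 360 = -3168;  -12480 − 3168 = -15648;  -41468 − 15648 = -57116;  -114448 − 57116 = -171564;  -277055 − 171564 = -448619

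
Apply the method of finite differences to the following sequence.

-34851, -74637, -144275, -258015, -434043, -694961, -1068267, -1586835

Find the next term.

Δ: -39786 , -69638 , -113740 , -176028 , -260918 , -373306 , -518568
Δ²: -29852 , -44102 , -62288 , -84890 , -112388 , -145262
Δ³: -14250 , -18186 , -22602 , -27498 , -32874
Δ⁴: -3936 , -4416 , -4896 , -5376
Δ⁵: -480 , -480 , -480
The fifth differences are constant (-480).
-5376 − 480 = -5856;  -32874 − 5856 = -38730;  -145262 − 38730 = -183992;  -518568 − 183992 = -702560;  -1586835 − 702560 = -2289395

-2289395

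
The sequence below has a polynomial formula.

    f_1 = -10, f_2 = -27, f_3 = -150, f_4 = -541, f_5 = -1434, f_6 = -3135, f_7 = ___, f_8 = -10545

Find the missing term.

-6022

Using the first 6 terms:
First differences: -17  -123  -391  -893  -1701
Second differences: -106  -268  -502  -808
Third differences: -162  -234  -306
Fourth differences: -72  -72
Constant fourth difference = -72.
Extend forward: -306 − 72 = -378;  -808 − 378 = -1186;  -1701 − 1186 = -2887;  -3135 − 2887 = -6022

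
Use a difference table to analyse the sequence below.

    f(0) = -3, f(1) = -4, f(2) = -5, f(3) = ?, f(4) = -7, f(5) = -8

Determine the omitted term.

-6

Using the first 3 terms:
D1: -1  -1
Constant first difference = -1.
Extend forward: -5 − 1 = -6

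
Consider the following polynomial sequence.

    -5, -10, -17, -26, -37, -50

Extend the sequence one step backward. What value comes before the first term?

Δ: -5, -7, -9, -11, -13
Δ²: -2, -2, -2, -2
The second differences are constant at -2.
Work back: -5 + 2 = -3;  -5 + 3 = -2

-2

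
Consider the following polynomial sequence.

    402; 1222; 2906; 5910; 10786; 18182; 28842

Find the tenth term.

Δ: 820, 1684, 3004, 4876, 7396, 10660
Δ²: 864, 1320, 1872, 2520, 3264
Δ³: 456, 552, 648, 744
Δ⁴: 96, 96, 96
The fourth differences are constant (96).
744 + 96 = 840;  3264 + 840 = 4104;  10660 + 4104 = 14764;  28842 + 14764 = 43606
840 + 96 = 936;  4104 + 936 = 5040;  14764 + 5040 = 19804;  43606 + 19804 = 63410
936 + 96 = 1032;  5040 + 1032 = 6072;  19804 + 6072 = 25876;  63410 + 25876 = 89286

89286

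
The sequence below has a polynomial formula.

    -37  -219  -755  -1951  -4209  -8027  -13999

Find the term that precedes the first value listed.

1

Δ: -182  -536  -1196  -2258  -3818  -5972
Δ²: -354  -660  -1062  -1560  -2154
Δ³: -306  -402  -498  -594
Δ⁴: -96  -96  -96
The fourth differences are constant at -96.
Work back: -306 + 96 = -210;  -354 + 210 = -144;  -182 + 144 = -38;  -37 + 38 = 1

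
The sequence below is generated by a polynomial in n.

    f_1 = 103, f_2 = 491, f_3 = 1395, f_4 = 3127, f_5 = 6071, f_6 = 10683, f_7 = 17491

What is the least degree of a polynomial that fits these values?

4

Δ: 388, 904, 1732, 2944, 4612, 6808
Δ²: 516, 828, 1212, 1668, 2196
Δ³: 312, 384, 456, 528
Δ⁴: 72, 72, 72
The fourth differences are constant, so the polynomial has degree 4.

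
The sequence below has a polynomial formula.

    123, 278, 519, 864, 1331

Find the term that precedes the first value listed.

First differences: 155, 241, 345, 467
Second differences: 86, 104, 122
Third differences: 18, 18
The third differences are constant at 18.
Work back: 86 − 18 = 68;  155 − 68 = 87;  123 − 87 = 36

36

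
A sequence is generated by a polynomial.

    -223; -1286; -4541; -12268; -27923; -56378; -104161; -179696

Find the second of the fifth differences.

D1: -1063, -3255, -7727, -15655, -28455, -47783, -75535
D2: -2192, -4472, -7928, -12800, -19328, -27752
D3: -2280, -3456, -4872, -6528, -8424
D4: -1176, -1416, -1656, -1896
D5: -240, -240, -240

-240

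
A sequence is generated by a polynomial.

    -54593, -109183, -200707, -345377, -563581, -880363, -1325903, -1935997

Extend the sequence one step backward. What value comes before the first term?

D1: -54590, -91524, -144670, -218204, -316782, -445540, -610094
D2: -36934, -53146, -73534, -98578, -128758, -164554
D3: -16212, -20388, -25044, -30180, -35796
D4: -4176, -4656, -5136, -5616
D5: -480, -480, -480
The fifth differences are constant at -480.
Work back: -4176 + 480 = -3696;  -16212 + 3696 = -12516;  -36934 + 12516 = -24418;  -54590 + 24418 = -30172;  -54593 + 30172 = -24421

-24421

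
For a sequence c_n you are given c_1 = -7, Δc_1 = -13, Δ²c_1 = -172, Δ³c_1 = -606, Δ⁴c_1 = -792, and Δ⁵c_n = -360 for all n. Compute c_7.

-28825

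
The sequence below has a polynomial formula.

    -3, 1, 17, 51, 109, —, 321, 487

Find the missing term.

197

Using the first 5 terms:
D1: 4  16  34  58
D2: 12  18  24
D3: 6  6
Constant third difference = 6.
Extend forward: 24 + 6 = 30;  58 + 30 = 88;  109 + 88 = 197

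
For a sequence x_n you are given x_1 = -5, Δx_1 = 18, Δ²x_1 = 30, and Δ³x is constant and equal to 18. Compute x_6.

Build the table forward from the leading diagonal:
Δ³: 18  18  18  18  18  18
Δ²: 30  48  66  84  102  120
Δ: 18  48  96  162  246  348
x: -5  13  61  157  319  565

565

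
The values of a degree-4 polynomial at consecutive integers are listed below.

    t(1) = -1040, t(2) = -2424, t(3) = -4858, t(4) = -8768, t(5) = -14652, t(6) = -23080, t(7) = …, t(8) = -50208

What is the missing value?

Using the first 6 terms:
Δ: -1384, -2434, -3910, -5884, -8428
Δ²: -1050, -1476, -1974, -2544
Δ³: -426, -498, -570
Δ⁴: -72, -72
Constant fourth difference = -72.
Extend forward: -570 − 72 = -642;  -2544 − 642 = -3186;  -8428 − 3186 = -11614;  -23080 − 11614 = -34694

-34694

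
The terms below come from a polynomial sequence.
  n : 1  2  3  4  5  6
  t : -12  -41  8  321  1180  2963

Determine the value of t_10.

30255

D1: -29, 49, 313, 859, 1783
D2: 78, 264, 546, 924
D3: 186, 282, 378
D4: 96, 96
Constant fourth difference = 96, so extend:
378 + 96 = 474;  924 + 474 = 1398;  1783 + 1398 = 3181;  2963 + 3181 = 6144
474 + 96 = 570;  1398 + 570 = 1968;  3181 + 1968 = 5149;  6144 + 5149 = 11293
570 + 96 = 666;  1968 + 666 = 2634;  5149 + 2634 = 7783;  11293 + 7783 = 19076
666 + 96 = 762;  2634 + 762 = 3396;  7783 + 3396 = 11179;  19076 + 11179 = 30255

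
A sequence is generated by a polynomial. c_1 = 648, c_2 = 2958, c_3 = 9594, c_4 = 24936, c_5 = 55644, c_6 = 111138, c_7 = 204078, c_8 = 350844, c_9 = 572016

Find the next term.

2310, 6636, 15342, 30708, 55494, 92940, 146766, 221172
4326, 8706, 15366, 24786, 37446, 53826, 74406
4380, 6660, 9420, 12660, 16380, 20580
2280, 2760, 3240, 3720, 4200
480, 480, 480, 480
The fifth differences are constant (480).
4200 + 480 = 4680;  20580 + 4680 = 25260;  74406 + 25260 = 99666;  221172 + 99666 = 320838;  572016 + 320838 = 892854

892854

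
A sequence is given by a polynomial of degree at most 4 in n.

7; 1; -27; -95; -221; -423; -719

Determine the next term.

First differences: -6, -28, -68, -126, -202, -296
Second differences: -22, -40, -58, -76, -94
Third differences: -18, -18, -18, -18
The third differences are constant (-18).
-94 − 18 = -112;  -296 − 112 = -408;  -719 − 408 = -1127

-1127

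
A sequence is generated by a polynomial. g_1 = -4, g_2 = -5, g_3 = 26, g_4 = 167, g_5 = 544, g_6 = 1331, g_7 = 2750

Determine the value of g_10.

13739

-1 , 31 , 141 , 377 , 787 , 1419
32 , 110 , 236 , 410 , 632
78 , 126 , 174 , 222
48 , 48 , 48
Constant fourth difference = 48, so extend:
222 + 48 = 270;  632 + 270 = 902;  1419 + 902 = 2321;  2750 + 2321 = 5071
270 + 48 = 318;  902 + 318 = 1220;  2321 + 1220 = 3541;  5071 + 3541 = 8612
318 + 48 = 366;  1220 + 366 = 1586;  3541 + 1586 = 5127;  8612 + 5127 = 13739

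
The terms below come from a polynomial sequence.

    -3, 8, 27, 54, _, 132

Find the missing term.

89

Using the first 4 terms:
D1: 11  19  27
D2: 8  8
Constant second difference = 8.
Extend forward: 27 + 8 = 35;  54 + 35 = 89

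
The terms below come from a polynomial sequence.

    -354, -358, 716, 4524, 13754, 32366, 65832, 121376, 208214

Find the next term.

337794

Δ: -4, 1074, 3808, 9230, 18612, 33466, 55544, 86838
Δ²: 1078, 2734, 5422, 9382, 14854, 22078, 31294
Δ³: 1656, 2688, 3960, 5472, 7224, 9216
Δ⁴: 1032, 1272, 1512, 1752, 1992
Δ⁵: 240, 240, 240, 240
Fifth differences constant at 240.
1992 + 240 = 2232;  9216 + 2232 = 11448;  31294 + 11448 = 42742;  86838 + 42742 = 129580;  208214 + 129580 = 337794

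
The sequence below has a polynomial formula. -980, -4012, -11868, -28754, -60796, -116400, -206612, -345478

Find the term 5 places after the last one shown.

First differences: -3032  -7856  -16886  -32042  -55604  -90212  -138866
Second differences: -4824  -9030  -15156  -23562  -34608  -48654
Third differences: -4206  -6126  -8406  -11046  -14046
Fourth differences: -1920  -2280  -2640  -3000
Fifth differences: -360  -360  -360
Constant fifth difference = -360, so extend:
-3000 − 360 = -3360;  -14046 − 3360 = -17406;  -48654 − 17406 = -66060;  -138866 − 66060 = -204926;  -345478 − 204926 = -550404
-3360 − 360 = -3720;  -17406 − 3720 = -21126;  -66060 − 21126 = -87186;  -204926 − 87186 = -292112;  -550404 − 292112 = -842516
-3720 − 360 = -4080;  -21126 − 4080 = -25206;  -87186 − 25206 = -112392;  -292112 − 112392 = -404504;  -842516 − 404504 = -1247020
-4080 − 360 = -4440;  -25206 − 4440 = -29646;  -112392 − 29646 = -142038;  -404504 − 142038 = -546542;  -1247020 − 546542 = -1793562
-4440 − 360 = -4800;  -29646 − 4800 = -34446;  -142038 − 34446 = -176484;  -546542 − 176484 = -723026;  -1793562 − 723026 = -2516588

-2516588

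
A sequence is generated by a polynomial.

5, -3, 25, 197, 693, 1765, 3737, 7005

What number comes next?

12037

D1: -8  28  172  496  1072  1972  3268
D2: 36  144  324  576  900  1296
D3: 108  180  252  324  396
D4: 72  72  72  72
The fourth differences are constant (72).
396 + 72 = 468;  1296 + 468 = 1764;  3268 + 1764 = 5032;  7005 + 5032 = 12037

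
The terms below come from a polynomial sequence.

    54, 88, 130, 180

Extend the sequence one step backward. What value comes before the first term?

28

D1: 34  42  50
D2: 8  8
The second differences are constant at 8.
Work back: 34 − 8 = 26;  54 − 26 = 28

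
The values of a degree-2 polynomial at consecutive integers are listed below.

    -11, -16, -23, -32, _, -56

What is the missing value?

-43

Using the first 4 terms:
D1: -5  -7  -9
D2: -2  -2
Constant second difference = -2.
Extend forward: -9 − 2 = -11;  -32 − 11 = -43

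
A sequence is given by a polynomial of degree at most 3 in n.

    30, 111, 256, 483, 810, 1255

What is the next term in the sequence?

81, 145, 227, 327, 445
64, 82, 100, 118
18, 18, 18
Third differences constant at 18.
118 + 18 = 136;  445 + 136 = 581;  1255 + 581 = 1836

1836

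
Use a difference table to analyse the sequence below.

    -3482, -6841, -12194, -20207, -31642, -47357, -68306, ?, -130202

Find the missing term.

Using the first 7 terms:
Δ: -3359  -5353  -8013  -11435  -15715  -20949
Δ²: -1994  -2660  -3422  -4280  -5234
Δ³: -666  -762  -858  -954
Δ⁴: -96  -96  -96
Constant fourth difference = -96.
Extend forward: -954 − 96 = -1050;  -5234 − 1050 = -6284;  -20949 − 6284 = -27233;  -68306 − 27233 = -95539

-95539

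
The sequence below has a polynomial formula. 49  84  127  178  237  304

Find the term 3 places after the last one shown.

553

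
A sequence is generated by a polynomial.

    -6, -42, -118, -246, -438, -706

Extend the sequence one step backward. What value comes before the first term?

2

D1: -36  -76  -128  -192  -268
D2: -40  -52  -64  -76
D3: -12  -12  -12
The third differences are constant at -12.
Work back: -40 + 12 = -28;  -36 + 28 = -8;  -6 + 8 = 2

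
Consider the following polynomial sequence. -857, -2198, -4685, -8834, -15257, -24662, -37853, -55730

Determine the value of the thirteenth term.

-1341, -2487, -4149, -6423, -9405, -13191, -17877
-1146, -1662, -2274, -2982, -3786, -4686
-516, -612, -708, -804, -900
-96, -96, -96, -96
The fourth differences are constant (-96).
-900 − 96 = -996;  -4686 − 996 = -5682;  -17877 − 5682 = -23559;  -55730 − 23559 = -79289
-996 − 96 = -1092;  -5682 − 1092 = -6774;  -23559 − 6774 = -30333;  -79289 − 30333 = -109622
-1092 − 96 = -1188;  -6774 − 1188 = -7962;  -30333 − 7962 = -38295;  -109622 − 38295 = -147917
-1188 − 96 = -1284;  -7962 − 1284 = -9246;  -38295 − 9246 = -47541;  -147917 − 47541 = -195458
-1284 − 96 = -1380;  -9246 − 1380 = -10626;  -47541 − 10626 = -58167;  -195458 − 58167 = -253625

-253625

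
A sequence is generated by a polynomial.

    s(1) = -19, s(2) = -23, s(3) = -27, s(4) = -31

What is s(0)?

-15

First differences: -4  -4  -4
The first differences are constant at -4.
Work back: -19 + 4 = -15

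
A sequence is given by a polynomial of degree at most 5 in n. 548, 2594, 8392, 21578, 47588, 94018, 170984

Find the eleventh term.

1094888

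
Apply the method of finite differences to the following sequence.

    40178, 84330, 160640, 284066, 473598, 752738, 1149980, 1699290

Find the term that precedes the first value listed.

D1: 44152  76310  123426  189532  279140  397242  549310
D2: 32158  47116  66106  89608  118102  152068
D3: 14958  18990  23502  28494  33966
D4: 4032  4512  4992  5472
D5: 480  480  480
The fifth differences are constant at 480.
Work back: 4032 − 480 = 3552;  14958 − 3552 = 11406;  32158 − 11406 = 20752;  44152 − 20752 = 23400;  40178 − 23400 = 16778

16778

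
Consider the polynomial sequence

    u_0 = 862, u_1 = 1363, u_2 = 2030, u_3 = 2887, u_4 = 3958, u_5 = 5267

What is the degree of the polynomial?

3

501, 667, 857, 1071, 1309
166, 190, 214, 238
24, 24, 24
The third differences are constant, so the polynomial has degree 3.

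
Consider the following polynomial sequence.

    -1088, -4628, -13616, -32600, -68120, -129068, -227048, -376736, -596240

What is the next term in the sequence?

Δ: -3540, -8988, -18984, -35520, -60948, -97980, -149688, -219504
Δ²: -5448, -9996, -16536, -25428, -37032, -51708, -69816
Δ³: -4548, -6540, -8892, -11604, -14676, -18108
Δ⁴: -1992, -2352, -2712, -3072, -3432
Δ⁵: -360, -360, -360, -360
The fifth differences are constant (-360).
-3432 − 360 = -3792;  -18108 − 3792 = -21900;  -69816 − 21900 = -91716;  -219504 − 91716 = -311220;  -596240 − 311220 = -907460

-907460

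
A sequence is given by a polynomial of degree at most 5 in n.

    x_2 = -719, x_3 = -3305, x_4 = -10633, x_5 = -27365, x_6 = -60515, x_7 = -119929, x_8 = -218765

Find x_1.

-85

-2586  -7328  -16732  -33150  -59414  -98836
-4742  -9404  -16418  -26264  -39422
-4662  -7014  -9846  -13158
-2352  -2832  -3312
-480  -480
The fifth differences are constant at -480.
Work back: -2352 + 480 = -1872;  -4662 + 1872 = -2790;  -4742 + 2790 = -1952;  -2586 + 1952 = -634;  -719 + 634 = -85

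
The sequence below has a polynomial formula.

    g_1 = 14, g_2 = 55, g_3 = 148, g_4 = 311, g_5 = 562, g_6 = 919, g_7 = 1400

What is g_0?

7

First differences: 41, 93, 163, 251, 357, 481
Second differences: 52, 70, 88, 106, 124
Third differences: 18, 18, 18, 18
The third differences are constant at 18.
Work back: 52 − 18 = 34;  41 − 34 = 7;  14 − 7 = 7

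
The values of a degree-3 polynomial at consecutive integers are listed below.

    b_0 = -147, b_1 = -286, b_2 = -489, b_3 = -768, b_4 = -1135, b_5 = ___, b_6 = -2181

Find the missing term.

Using the first 5 terms:
First differences: -139  -203  -279  -367
Second differences: -64  -76  -88
Third differences: -12  -12
Constant third difference = -12.
Extend forward: -88 − 12 = -100;  -367 − 100 = -467;  -1135 − 467 = -1602

-1602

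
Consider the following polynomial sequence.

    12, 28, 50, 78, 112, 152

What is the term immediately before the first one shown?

2

16  22  28  34  40
6  6  6  6
The second differences are constant at 6.
Work back: 16 − 6 = 10;  12 − 10 = 2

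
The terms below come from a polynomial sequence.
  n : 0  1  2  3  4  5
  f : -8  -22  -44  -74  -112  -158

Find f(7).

-274

First differences: -14  -22  -30  -38  -46
Second differences: -8  -8  -8  -8
Constant second difference = -8, so extend:
-46 − 8 = -54;  -158 − 54 = -212
-54 − 8 = -62;  -212 − 62 = -274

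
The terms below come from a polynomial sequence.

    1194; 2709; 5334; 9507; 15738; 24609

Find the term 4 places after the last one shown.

1515  2625  4173  6231  8871
1110  1548  2058  2640
438  510  582
72  72
Constant fourth difference = 72, so extend:
582 + 72 = 654;  2640 + 654 = 3294;  8871 + 3294 = 12165;  24609 + 12165 = 36774
654 + 72 = 726;  3294 + 726 = 4020;  12165 + 4020 = 16185;  36774 + 16185 = 52959
726 + 72 = 798;  4020 + 798 = 4818;  16185 + 4818 = 21003;  52959 + 21003 = 73962
798 + 72 = 870;  4818 + 870 = 5688;  21003 + 5688 = 26691;  73962 + 26691 = 100653

100653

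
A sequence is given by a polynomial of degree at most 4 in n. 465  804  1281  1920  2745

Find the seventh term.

5049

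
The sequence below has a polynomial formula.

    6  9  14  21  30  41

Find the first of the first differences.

3

First differences: 3, 5, 7, 9, 11
Second differences: 2, 2, 2, 2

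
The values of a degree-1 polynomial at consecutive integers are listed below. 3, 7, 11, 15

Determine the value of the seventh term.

Δ: 4, 4, 4
First differences constant at 4.
15 + 4 = 19
19 + 4 = 23
23 + 4 = 27

27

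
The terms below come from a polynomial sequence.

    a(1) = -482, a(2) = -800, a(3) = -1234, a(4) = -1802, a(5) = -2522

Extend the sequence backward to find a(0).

-318, -434, -568, -720
-116, -134, -152
-18, -18
The third differences are constant at -18.
Work back: -116 + 18 = -98;  -318 + 98 = -220;  -482 + 220 = -262

-262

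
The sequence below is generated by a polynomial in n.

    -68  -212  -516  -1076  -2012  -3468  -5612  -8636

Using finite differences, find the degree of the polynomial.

D1: -144, -304, -560, -936, -1456, -2144, -3024
D2: -160, -256, -376, -520, -688, -880
D3: -96, -120, -144, -168, -192
D4: -24, -24, -24, -24
The fourth differences are constant, so the polynomial has degree 4.

4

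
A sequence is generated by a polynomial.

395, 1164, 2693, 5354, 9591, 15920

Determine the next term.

24929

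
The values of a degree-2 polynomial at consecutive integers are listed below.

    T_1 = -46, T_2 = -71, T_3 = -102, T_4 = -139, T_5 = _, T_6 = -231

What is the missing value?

-182

Using the first 4 terms:
Δ: -25  -31  -37
Δ²: -6  -6
Constant second difference = -6.
Extend forward: -37 − 6 = -43;  -139 − 43 = -182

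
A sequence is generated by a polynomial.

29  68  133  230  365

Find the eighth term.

1058

D1: 39, 65, 97, 135
D2: 26, 32, 38
D3: 6, 6
The third differences are constant (6).
38 + 6 = 44;  135 + 44 = 179;  365 + 179 = 544
44 + 6 = 50;  179 + 50 = 229;  544 + 229 = 773
50 + 6 = 56;  229 + 56 = 285;  773 + 285 = 1058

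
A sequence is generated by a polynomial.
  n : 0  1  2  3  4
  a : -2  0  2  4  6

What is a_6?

10

2, 2, 2, 2
The first differences are constant (2).
6 + 2 = 8
8 + 2 = 10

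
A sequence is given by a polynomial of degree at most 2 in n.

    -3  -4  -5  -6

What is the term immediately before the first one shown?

-2

-1  -1  -1
The first differences are constant at -1.
Work back: -3 + 1 = -2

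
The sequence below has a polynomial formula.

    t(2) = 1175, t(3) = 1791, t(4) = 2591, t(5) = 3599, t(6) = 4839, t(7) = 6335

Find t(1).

719

616  800  1008  1240  1496
184  208  232  256
24  24  24
The third differences are constant at 24.
Work back: 184 − 24 = 160;  616 − 160 = 456;  1175 − 456 = 719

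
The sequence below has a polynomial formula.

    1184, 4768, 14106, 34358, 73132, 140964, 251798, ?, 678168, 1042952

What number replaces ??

423466

Using the first 7 terms:
Δ: 3584  9338  20252  38774  67832  110834
Δ²: 5754  10914  18522  29058  43002
Δ³: 5160  7608  10536  13944
Δ⁴: 2448  2928  3408
Δ⁵: 480  480
Constant fifth difference = 480.
Extend forward: 3408 + 480 = 3888;  13944 + 3888 = 17832;  43002 + 17832 = 60834;  110834 + 60834 = 171668;  251798 + 171668 = 423466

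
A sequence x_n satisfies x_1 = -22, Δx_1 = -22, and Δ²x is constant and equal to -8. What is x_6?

Build the table forward from the leading diagonal:
D2: -8, -8, -8, -8, -8, -8
D1: -22, -30, -38, -46, -54, -62
x: -22, -44, -74, -112, -158, -212

-212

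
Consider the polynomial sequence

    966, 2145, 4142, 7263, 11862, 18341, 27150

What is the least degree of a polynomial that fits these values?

1179, 1997, 3121, 4599, 6479, 8809
818, 1124, 1478, 1880, 2330
306, 354, 402, 450
48, 48, 48
The fourth differences are constant, so the polynomial has degree 4.

4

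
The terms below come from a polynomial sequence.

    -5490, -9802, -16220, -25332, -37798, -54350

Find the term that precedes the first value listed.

First differences: -4312, -6418, -9112, -12466, -16552
Second differences: -2106, -2694, -3354, -4086
Third differences: -588, -660, -732
Fourth differences: -72, -72
The fourth differences are constant at -72.
Work back: -588 + 72 = -516;  -2106 + 516 = -1590;  -4312 + 1590 = -2722;  -5490 + 2722 = -2768

-2768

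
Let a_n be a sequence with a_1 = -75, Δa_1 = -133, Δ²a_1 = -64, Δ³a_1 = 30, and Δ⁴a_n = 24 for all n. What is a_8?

-460

Build the table forward from the leading diagonal:
Δ⁴: 24, 24, 24, 24, 24, 24, 24, 24
Δ³: 30, 54, 78, 102, 126, 150, 174, 198
Δ²: -64, -34, 20, 98, 200, 326, 476, 650
Δ: -133, -197, -231, -211, -113, 87, 413, 889
a: -75, -208, -405, -636, -847, -960, -873, -460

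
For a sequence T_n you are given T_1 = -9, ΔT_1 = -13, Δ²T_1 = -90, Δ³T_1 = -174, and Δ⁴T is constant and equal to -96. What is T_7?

Build the table forward from the leading diagonal:
Fourth differences: -96, -96, -96, -96, -96, -96, -96
Third differences: -174, -270, -366, -462, -558, -654, -750
Second differences: -90, -264, -534, -900, -1362, -1920, -2574
First differences: -13, -103, -367, -901, -1801, -3163, -5083
T: -9, -22, -125, -492, -1393, -3194, -6357

-6357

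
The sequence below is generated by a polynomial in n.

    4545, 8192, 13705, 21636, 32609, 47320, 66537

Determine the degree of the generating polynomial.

4

D1: 3647, 5513, 7931, 10973, 14711, 19217
D2: 1866, 2418, 3042, 3738, 4506
D3: 552, 624, 696, 768
D4: 72, 72, 72
The fourth differences are constant, so the polynomial has degree 4.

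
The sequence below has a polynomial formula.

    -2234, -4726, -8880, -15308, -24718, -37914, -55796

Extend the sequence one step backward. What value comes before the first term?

-888

Δ: -2492  -4154  -6428  -9410  -13196  -17882
Δ²: -1662  -2274  -2982  -3786  -4686
Δ³: -612  -708  -804  -900
Δ⁴: -96  -96  -96
The fourth differences are constant at -96.
Work back: -612 + 96 = -516;  -1662 + 516 = -1146;  -2492 + 1146 = -1346;  -2234 + 1346 = -888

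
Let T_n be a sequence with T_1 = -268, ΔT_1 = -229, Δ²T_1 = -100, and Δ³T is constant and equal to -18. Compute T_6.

Build the table forward from the leading diagonal:
D3: -18  -18  -18  -18  -18  -18
D2: -100  -118  -136  -154  -172  -190
D1: -229  -329  -447  -583  -737  -909
T: -268  -497  -826  -1273  -1856  -2593

-2593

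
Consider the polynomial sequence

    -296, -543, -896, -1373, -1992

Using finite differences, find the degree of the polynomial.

3

-247, -353, -477, -619
-106, -124, -142
-18, -18
The third differences are constant, so the polynomial has degree 3.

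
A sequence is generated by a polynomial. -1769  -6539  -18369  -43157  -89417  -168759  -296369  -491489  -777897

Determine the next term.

-1184387

First differences: -4770  -11830  -24788  -46260  -79342  -127610  -195120  -286408
Second differences: -7060  -12958  -21472  -33082  -48268  -67510  -91288
Third differences: -5898  -8514  -11610  -15186  -19242  -23778
Fourth differences: -2616  -3096  -3576  -4056  -4536
Fifth differences: -480  -480  -480  -480
Fifth differences constant at -480.
-4536 − 480 = -5016;  -23778 − 5016 = -28794;  -91288 − 28794 = -120082;  -286408 − 120082 = -406490;  -777897 − 406490 = -1184387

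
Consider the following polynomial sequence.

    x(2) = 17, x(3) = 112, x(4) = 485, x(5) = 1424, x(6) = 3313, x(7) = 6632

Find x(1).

D1: 95, 373, 939, 1889, 3319
D2: 278, 566, 950, 1430
D3: 288, 384, 480
D4: 96, 96
The fourth differences are constant at 96.
Work back: 288 − 96 = 192;  278 − 192 = 86;  95 − 86 = 9;  17 − 9 = 8

8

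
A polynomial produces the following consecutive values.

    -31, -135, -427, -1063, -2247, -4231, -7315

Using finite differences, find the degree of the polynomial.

4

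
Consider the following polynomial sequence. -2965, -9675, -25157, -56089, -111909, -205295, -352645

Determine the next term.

-574557

Δ: -6710, -15482, -30932, -55820, -93386, -147350
Δ²: -8772, -15450, -24888, -37566, -53964
Δ³: -6678, -9438, -12678, -16398
Δ⁴: -2760, -3240, -3720
Δ⁵: -480, -480
Constant fifth difference = -480, so extend:
-3720 − 480 = -4200;  -16398 − 4200 = -20598;  -53964 − 20598 = -74562;  -147350 − 74562 = -221912;  -352645 − 221912 = -574557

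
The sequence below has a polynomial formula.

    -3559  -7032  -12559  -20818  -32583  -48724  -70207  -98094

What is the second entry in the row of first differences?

-5527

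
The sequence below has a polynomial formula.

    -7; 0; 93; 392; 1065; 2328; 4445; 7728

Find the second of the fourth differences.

Δ: 7, 93, 299, 673, 1263, 2117, 3283
Δ²: 86, 206, 374, 590, 854, 1166
Δ³: 120, 168, 216, 264, 312
Δ⁴: 48, 48, 48, 48

48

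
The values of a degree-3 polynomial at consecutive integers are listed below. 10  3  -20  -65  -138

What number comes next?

-245

D1: -7 , -23 , -45 , -73
D2: -16 , -22 , -28
D3: -6 , -6
Constant third difference = -6, so extend:
-28 − 6 = -34;  -73 − 34 = -107;  -138 − 107 = -245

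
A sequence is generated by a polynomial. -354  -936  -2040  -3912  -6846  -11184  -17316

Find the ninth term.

First differences: -582, -1104, -1872, -2934, -4338, -6132
Second differences: -522, -768, -1062, -1404, -1794
Third differences: -246, -294, -342, -390
Fourth differences: -48, -48, -48
Constant fourth difference = -48, so extend:
-390 − 48 = -438;  -1794 − 438 = -2232;  -6132 − 2232 = -8364;  -17316 − 8364 = -25680
-438 − 48 = -486;  -2232 − 486 = -2718;  -8364 − 2718 = -11082;  -25680 − 11082 = -36762

-36762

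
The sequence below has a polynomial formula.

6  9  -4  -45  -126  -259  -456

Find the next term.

-729

First differences: 3, -13, -41, -81, -133, -197
Second differences: -16, -28, -40, -52, -64
Third differences: -12, -12, -12, -12
Constant third difference = -12, so extend:
-64 − 12 = -76;  -197 − 76 = -273;  -456 − 273 = -729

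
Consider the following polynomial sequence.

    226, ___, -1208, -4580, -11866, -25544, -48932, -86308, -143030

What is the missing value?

Using the last 7 terms:
First differences: -3372, -7286, -13678, -23388, -37376, -56722
Second differences: -3914, -6392, -9710, -13988, -19346
Third differences: -2478, -3318, -4278, -5358
Fourth differences: -840, -960, -1080
Fifth differences: -120, -120
Constant fifth difference = -120.
Extend backward: -840 + 120 = -720;  -2478 + 720 = -1758;  -3914 + 1758 = -2156;  -3372 + 2156 = -1216;  -1208 + 1216 = 8

8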